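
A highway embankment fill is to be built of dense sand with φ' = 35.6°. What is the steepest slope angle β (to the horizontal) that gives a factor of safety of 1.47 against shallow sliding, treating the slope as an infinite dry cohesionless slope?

For an infinite dry cohesionless slope FS = tanφ'/tanβ, so tanβ = tanφ' / FS.
tanβ = tan35.6° / 1.47 = 0.7159 / 1.47 = 0.4870
β = arctan(0.4870) = 25.97°

β = 26.0°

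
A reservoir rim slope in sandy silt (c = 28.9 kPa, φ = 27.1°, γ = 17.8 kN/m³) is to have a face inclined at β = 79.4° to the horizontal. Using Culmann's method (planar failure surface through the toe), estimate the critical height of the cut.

Culmann's analysis gives the critical failure plane at α_cr = (β + φ)/2 = (79.4 + 27.1)/2 = 53.2°, and the critical height
H_c = (4c/γ) · sinβ cosφ / [1 − cos(β − φ)]
    = (4·28.9/17.8) · sin79.4°·cos27.1° / [1 − cos(52.3°)]
    = 6.494 · 0.9829·0.8902 / [1 − 0.6115]
    = 6.494 · 0.8750 / 0.3885
    = 14.63 m

H_c = 14.63 m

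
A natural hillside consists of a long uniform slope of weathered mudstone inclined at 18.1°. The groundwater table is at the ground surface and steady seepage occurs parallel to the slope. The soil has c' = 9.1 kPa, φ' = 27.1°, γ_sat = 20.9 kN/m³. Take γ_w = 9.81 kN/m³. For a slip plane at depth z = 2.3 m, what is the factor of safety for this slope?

FS = 1.47

With seepage parallel to the slope and the water table at the surface, the effective normal stress on the slip plane uses the buoyant unit weight γ' = γ_sat − γ_w while the driving shear stress uses γ_sat:
FS = [c' + γ' z cos²β tanφ'] / [γ_sat z sinβ cosβ]
γ' = 20.9 − 9.81 = 11.09 kN/m³
Numerator = 9.1 + 11.09·2.3·cos²18.1°·tan27.1° = 9.1 + 11.09·2.3·0.9035·0.5117 = 20.893 kPa
Denominator = 20.9·2.3·sin18.1°·cos18.1° = 20.9·2.3·0.3107·0.9505 = 14.195 kPa
FS = 20.893 / 14.195 = 1.472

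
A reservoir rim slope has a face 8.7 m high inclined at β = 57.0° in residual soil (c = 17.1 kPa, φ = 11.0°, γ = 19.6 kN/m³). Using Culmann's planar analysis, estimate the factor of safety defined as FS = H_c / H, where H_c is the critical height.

H_c = (4c/γ) · sinβ cosφ / [1 − cos(β − φ)]
    = (4·17.1/19.6) · sin57.0°·cos11.0° / [1 − cos46.0°]
    = 3.490 · 0.8233 / 0.3053 = 9.41 m
FS = H_c / H = 9.41 / 8.7 = 1.082

FS = 1.08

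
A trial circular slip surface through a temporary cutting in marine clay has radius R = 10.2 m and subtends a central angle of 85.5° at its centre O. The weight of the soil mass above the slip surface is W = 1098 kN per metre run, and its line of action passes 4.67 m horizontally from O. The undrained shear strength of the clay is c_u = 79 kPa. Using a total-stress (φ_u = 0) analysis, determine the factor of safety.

Taking moments about the centre O, the resisting moment is provided by the undrained shear strength acting along the arc:
Arc length L_a = R·θ = 10.2·(85.5°·π/180) = 10.2·1.4923 = 15.22 m
M_R = c_u·L_a·R = 79·15.22·10.2 = 12265.1 kN·m/m
M_D = W·d = 1098·4.67 = 5127.7 kN·m/m
FS = M_R / M_D = 12265.1 / 5127.7 = 2.392

FS = 2.39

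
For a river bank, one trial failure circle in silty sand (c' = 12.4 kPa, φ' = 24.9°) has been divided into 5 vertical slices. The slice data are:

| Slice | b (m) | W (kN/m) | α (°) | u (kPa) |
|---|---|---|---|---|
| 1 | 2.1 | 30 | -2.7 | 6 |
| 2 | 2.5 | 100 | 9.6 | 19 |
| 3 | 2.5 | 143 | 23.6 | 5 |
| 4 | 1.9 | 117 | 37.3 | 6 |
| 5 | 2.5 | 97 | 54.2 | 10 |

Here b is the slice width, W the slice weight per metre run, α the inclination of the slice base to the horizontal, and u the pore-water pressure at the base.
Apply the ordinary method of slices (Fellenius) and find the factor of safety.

Ordinary method of slices: FS = Σ[c'·Δl_i + (W_i cosα_i − u_i·Δl_i)·tanφ'] / Σ W_i sinα_i, with Δl_i = b_i / cosα_i.
Slice 1: Δl = 2.1/cos(-2.7°) = 2.102 m; N'_1 = 30·cos(-2.7°) − 6·2.102 = 17.4; c'Δl = 26.07; W sinα = -1.4
Slice 2: Δl = 2.5/cos9.6° = 2.536 m; N'_2 = 100·cos9.6° − 19·2.536 = 50.4; c'Δl = 31.44; W sinα = 16.7
Slice 3: Δl = 2.5/cos23.6° = 2.728 m; N'_3 = 143·cos23.6° − 5·2.728 = 117.4; c'Δl = 33.83; W sinα = 57.2
Slice 4: Δl = 1.9/cos37.3° = 2.389 m; N'_4 = 117·cos37.3° − 6·2.389 = 78.7; c'Δl = 29.62; W sinα = 70.9
Slice 5: Δl = 2.5/cos54.2° = 4.274 m; N'_5 = 97·cos54.2° − 10·4.274 = 14.0; c'Δl = 53.00; W sinα = 78.7
Σc'Δl = 174.0 kN/m; ΣN' = 277.9 kN/m; ΣW sinα = 222.1 kN/m
Resisting = 174.0 + 277.9·tan24.9° = 174.0 + 129.0 = 303.0 kN/m
FS = 303.0 / 222.1 = 1.364

FS = 1.36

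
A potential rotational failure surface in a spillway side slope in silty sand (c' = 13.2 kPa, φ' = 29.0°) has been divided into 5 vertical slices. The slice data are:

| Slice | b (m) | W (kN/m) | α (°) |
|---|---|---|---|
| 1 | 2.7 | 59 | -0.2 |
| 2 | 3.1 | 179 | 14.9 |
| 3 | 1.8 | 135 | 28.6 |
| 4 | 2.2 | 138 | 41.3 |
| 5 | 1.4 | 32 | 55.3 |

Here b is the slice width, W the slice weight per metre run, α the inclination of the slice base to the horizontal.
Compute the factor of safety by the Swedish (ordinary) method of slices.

Ordinary method of slices: FS = Σ[c'·Δl_i + (W_i cosα_i)·tanφ'] / Σ W_i sinα_i, with Δl_i = b_i / cosα_i.
Slice 1: Δl = 2.7/cos(-0.2°) = 2.700 m; N'_1 = 59·cos(-0.2°) = 59.0; c'Δl = 35.64; W sinα = -0.2
Slice 2: Δl = 3.1/cos14.9° = 3.208 m; N'_2 = 179·cos14.9° = 173.0; c'Δl = 42.34; W sinα = 46.0
Slice 3: Δl = 1.8/cos28.6° = 2.050 m; N'_3 = 135·cos28.6° = 118.5; c'Δl = 27.06; W sinα = 64.6
Slice 4: Δl = 2.2/cos41.3° = 2.928 m; N'_4 = 138·cos41.3° = 103.7; c'Δl = 38.65; W sinα = 91.1
Slice 5: Δl = 1.4/cos55.3° = 2.459 m; N'_5 = 32·cos55.3° = 18.2; c'Δl = 32.46; W sinα = 26.3
Σc'Δl = 176.2 kN/m; ΣN' = 472.4 kN/m; ΣW sinα = 227.8 kN/m
Resisting = 176.2 + 472.4·tan29.0° = 176.2 + 261.9 = 438.0 kN/m
FS = 438.0 / 227.8 = 1.923

FS = 1.92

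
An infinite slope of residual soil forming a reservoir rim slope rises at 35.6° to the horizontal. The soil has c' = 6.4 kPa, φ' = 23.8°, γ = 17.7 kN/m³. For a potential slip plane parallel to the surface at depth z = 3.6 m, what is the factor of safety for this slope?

FS = 0.83

For an infinite slope with a slip plane parallel to the surface (no pore pressure): FS = [c' + γz cos²β tanφ'] / [γz sinβ cosβ].
γz = 17.7·3.6 = 63.72 kN/m²
Numerator = 6.4 + 63.72·cos²35.6°·tan23.8° = 6.4 + 63.72·0.6611·0.4411 = 24.980 kPa
Denominator = 63.72·sin35.6°·cos35.6° = 63.72·0.5821·0.8131 = 30.160 kPa
FS = 24.980 / 30.160 = 0.828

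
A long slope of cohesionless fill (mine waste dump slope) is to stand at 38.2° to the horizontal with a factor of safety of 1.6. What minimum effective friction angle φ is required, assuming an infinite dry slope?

FS = tanφ/tanβ ⇒ tanφ = FS · tanβ = 1.6 · tan38.2° = 1.2591
φ = arctan(1.2591) = 51.54°

φ = 51.5°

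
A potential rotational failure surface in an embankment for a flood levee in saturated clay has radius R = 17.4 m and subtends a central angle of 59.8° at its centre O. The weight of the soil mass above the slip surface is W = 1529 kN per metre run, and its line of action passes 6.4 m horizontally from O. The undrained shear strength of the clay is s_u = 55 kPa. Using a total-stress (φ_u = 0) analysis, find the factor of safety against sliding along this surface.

FS = 1.78

Taking moments about the centre O, the resisting moment is provided by the undrained shear strength acting along the arc:
Arc length L_a = R·θ = 17.4·(59.8°·π/180) = 17.4·1.0437 = 18.16 m
M_R = s_u·L_a·R = 55·18.16·17.4 = 17379.6 kN·m/m
M_D = W·d = 1529·6.4 = 9785.6 kN·m/m
FS = M_R / M_D = 17379.6 / 9785.6 = 1.776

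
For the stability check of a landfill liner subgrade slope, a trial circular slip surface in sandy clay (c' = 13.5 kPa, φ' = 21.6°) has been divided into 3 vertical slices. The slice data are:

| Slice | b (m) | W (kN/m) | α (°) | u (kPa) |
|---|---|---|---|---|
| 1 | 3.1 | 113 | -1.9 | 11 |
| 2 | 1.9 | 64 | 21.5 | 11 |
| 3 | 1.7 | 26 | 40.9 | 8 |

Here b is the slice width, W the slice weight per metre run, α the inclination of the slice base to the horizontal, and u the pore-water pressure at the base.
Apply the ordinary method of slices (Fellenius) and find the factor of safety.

FS = 3.98

Ordinary method of slices: FS = Σ[c'·Δl_i + (W_i cosα_i − u_i·Δl_i)·tanφ'] / Σ W_i sinα_i, with Δl_i = b_i / cosα_i.
Slice 1: Δl = 3.1/cos(-1.9°) = 3.102 m; N'_1 = 113·cos(-1.9°) − 11·3.102 = 78.8; c'Δl = 41.87; W sinα = -3.7
Slice 2: Δl = 1.9/cos21.5° = 2.042 m; N'_2 = 64·cos21.5° − 11·2.042 = 37.1; c'Δl = 27.57; W sinα = 23.5
Slice 3: Δl = 1.7/cos40.9° = 2.249 m; N'_3 = 26·cos40.9° − 8·2.249 = 1.7; c'Δl = 30.36; W sinα = 17.0
Σc'Δl = 99.8 kN/m; ΣN' = 117.6 kN/m; ΣW sinα = 36.7 kN/m
Resisting = 99.8 + 117.6·tan21.6° = 99.8 + 46.5 = 146.4 kN/m
FS = 146.4 / 36.7 = 3.984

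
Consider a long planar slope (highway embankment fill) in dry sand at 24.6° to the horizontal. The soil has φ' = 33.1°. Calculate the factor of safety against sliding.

For a dry cohesionless infinite slope the factor of safety is FS = tanφ' / tanβ.
FS = tan33.1° / tan24.6° = 0.6519 / 0.4578 = 1.424

FS = 1.42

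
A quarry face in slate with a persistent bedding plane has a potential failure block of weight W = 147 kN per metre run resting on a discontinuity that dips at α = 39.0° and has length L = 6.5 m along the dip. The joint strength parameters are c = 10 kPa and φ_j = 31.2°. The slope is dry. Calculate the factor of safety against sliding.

Resolving the block weight along and normal to the plane and applying the Mohr–Coulomb strength on the joint:
N' = W cosα = 147·cos39.0° = 114.2 kN/m
Driving force T = W sinα = 147·sin39.0° = 92.5 kN/m
Resisting force R = c·L + N'·tanφ_j = 10·6.5 + 114.2·tan31.2° = 65.0 + 69.2 = 134.2 kN/m
FS = R / T = 134.2 / 92.5 = 1.451

FS = 1.45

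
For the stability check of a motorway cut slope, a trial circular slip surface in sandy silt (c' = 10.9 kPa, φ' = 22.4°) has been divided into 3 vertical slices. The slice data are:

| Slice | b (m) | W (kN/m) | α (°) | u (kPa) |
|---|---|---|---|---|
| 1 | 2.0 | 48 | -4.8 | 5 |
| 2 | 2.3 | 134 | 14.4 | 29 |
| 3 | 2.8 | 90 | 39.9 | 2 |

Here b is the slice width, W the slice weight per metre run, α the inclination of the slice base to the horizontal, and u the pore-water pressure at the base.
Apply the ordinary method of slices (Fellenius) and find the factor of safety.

FS = 1.77

Ordinary method of slices: FS = Σ[c'·Δl_i + (W_i cosα_i − u_i·Δl_i)·tanφ'] / Σ W_i sinα_i, with Δl_i = b_i / cosα_i.
Slice 1: Δl = 2.0/cos(-4.8°) = 2.007 m; N'_1 = 48·cos(-4.8°) − 5·2.007 = 37.8; c'Δl = 21.88; W sinα = -4.0
Slice 2: Δl = 2.3/cos14.4° = 2.375 m; N'_2 = 134·cos14.4° − 29·2.375 = 60.9; c'Δl = 25.88; W sinα = 33.3
Slice 3: Δl = 2.8/cos39.9° = 3.650 m; N'_3 = 90·cos39.9° − 2·3.650 = 61.7; c'Δl = 39.78; W sinα = 57.7
Σc'Δl = 87.5 kN/m; ΣN' = 160.5 kN/m; ΣW sinα = 87.0 kN/m
Resisting = 87.5 + 160.5·tan22.4° = 87.5 + 66.1 = 153.7 kN/m
FS = 153.7 / 87.0 = 1.766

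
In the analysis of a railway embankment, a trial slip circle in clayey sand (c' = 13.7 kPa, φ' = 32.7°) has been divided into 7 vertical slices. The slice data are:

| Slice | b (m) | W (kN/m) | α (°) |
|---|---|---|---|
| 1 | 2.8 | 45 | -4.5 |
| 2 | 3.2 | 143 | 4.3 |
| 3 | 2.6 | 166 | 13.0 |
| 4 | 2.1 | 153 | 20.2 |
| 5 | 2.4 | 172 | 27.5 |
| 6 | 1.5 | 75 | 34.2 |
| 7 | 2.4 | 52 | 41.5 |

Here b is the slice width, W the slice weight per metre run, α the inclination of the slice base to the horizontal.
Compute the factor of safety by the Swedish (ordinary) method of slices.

FS = 2.90

Ordinary method of slices: FS = Σ[c'·Δl_i + (W_i cosα_i)·tanφ'] / Σ W_i sinα_i, with Δl_i = b_i / cosα_i.
Slice 1: Δl = 2.8/cos(-4.5°) = 2.809 m; N'_1 = 45·cos(-4.5°) = 44.9; c'Δl = 38.48; W sinα = -3.5
Slice 2: Δl = 3.2/cos4.3° = 3.209 m; N'_2 = 143·cos4.3° = 142.6; c'Δl = 43.96; W sinα = 10.7
Slice 3: Δl = 2.6/cos13.0° = 2.668 m; N'_3 = 166·cos13.0° = 161.7; c'Δl = 36.56; W sinα = 37.3
Slice 4: Δl = 2.1/cos20.2° = 2.238 m; N'_4 = 153·cos20.2° = 143.6; c'Δl = 30.66; W sinα = 52.8
Slice 5: Δl = 2.4/cos27.5° = 2.706 m; N'_5 = 172·cos27.5° = 152.6; c'Δl = 37.07; W sinα = 79.4
Slice 6: Δl = 1.5/cos34.2° = 1.814 m; N'_6 = 75·cos34.2° = 62.0; c'Δl = 24.85; W sinα = 42.2
Slice 7: Δl = 2.4/cos41.5° = 3.204 m; N'_7 = 52·cos41.5° = 38.9; c'Δl = 43.90; W sinα = 34.5
Σc'Δl = 255.5 kN/m; ΣN' = 746.3 kN/m; ΣW sinα = 253.4 kN/m
Resisting = 255.5 + 746.3·tan32.7° = 255.5 + 479.1 = 734.6 kN/m
FS = 734.6 / 253.4 = 2.899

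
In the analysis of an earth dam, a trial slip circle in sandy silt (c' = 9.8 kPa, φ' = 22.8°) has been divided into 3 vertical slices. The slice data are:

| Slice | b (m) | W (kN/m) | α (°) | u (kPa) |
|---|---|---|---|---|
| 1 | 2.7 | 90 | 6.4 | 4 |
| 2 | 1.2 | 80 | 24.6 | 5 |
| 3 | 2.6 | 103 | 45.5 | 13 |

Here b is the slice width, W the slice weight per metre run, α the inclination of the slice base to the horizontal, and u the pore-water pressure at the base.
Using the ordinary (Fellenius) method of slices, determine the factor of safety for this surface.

Ordinary method of slices: FS = Σ[c'·Δl_i + (W_i cosα_i − u_i·Δl_i)·tanφ'] / Σ W_i sinα_i, with Δl_i = b_i / cosα_i.
Slice 1: Δl = 2.7/cos6.4° = 2.717 m; N'_1 = 90·cos6.4° − 4·2.717 = 78.6; c'Δl = 26.63; W sinα = 10.0
Slice 2: Δl = 1.2/cos24.6° = 1.320 m; N'_2 = 80·cos24.6° − 5·1.320 = 66.1; c'Δl = 12.93; W sinα = 33.3
Slice 3: Δl = 2.6/cos45.5° = 3.709 m; N'_3 = 103·cos45.5° − 13·3.709 = 24.0; c'Δl = 36.35; W sinα = 73.5
Σc'Δl = 75.9 kN/m; ΣN' = 168.7 kN/m; ΣW sinα = 116.8 kN/m
Resisting = 75.9 + 168.7·tan22.8° = 75.9 + 70.9 = 146.8 kN/m
FS = 146.8 / 116.8 = 1.257

FS = 1.26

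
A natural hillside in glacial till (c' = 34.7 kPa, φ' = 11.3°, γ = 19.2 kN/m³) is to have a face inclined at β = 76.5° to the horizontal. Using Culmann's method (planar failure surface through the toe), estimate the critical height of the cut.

H_c = 11.87 m

Culmann's analysis gives the critical failure plane at α_cr = (β + φ')/2 = (76.5 + 11.3)/2 = 43.9°, and the critical height
H_c = (4c'/γ) · sinβ cosφ' / [1 − cos(β − φ')]
    = (4·34.7/19.2) · sin76.5°·cos11.3° / [1 − cos(65.2°)]
    = 7.229 · 0.9724·0.9806 / [1 − 0.4195]
    = 7.229 · 0.9535 / 0.5805
    = 11.87 m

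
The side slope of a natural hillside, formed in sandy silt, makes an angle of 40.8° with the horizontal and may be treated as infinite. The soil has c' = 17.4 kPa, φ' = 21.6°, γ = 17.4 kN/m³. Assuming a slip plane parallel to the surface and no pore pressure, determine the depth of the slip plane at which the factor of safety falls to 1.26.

Setting FS = 1.26 in FS = [c' + γz cos²β tanφ'] / [γz sinβ cosβ] and solving for z:
z = c' / [γ cosβ (FS·sinβ − cosβ·tanφ')]
  = 17.4 / [17.4·cos40.8°·(1.26·sin40.8° − cos40.8°·tan21.6°)]
  = 17.4 / [17.4·0.7570·(1.26·0.6534 − 0.7570·0.3959)]
  = 17.4 / 6.8966 = 2.523 m

z = 2.52 m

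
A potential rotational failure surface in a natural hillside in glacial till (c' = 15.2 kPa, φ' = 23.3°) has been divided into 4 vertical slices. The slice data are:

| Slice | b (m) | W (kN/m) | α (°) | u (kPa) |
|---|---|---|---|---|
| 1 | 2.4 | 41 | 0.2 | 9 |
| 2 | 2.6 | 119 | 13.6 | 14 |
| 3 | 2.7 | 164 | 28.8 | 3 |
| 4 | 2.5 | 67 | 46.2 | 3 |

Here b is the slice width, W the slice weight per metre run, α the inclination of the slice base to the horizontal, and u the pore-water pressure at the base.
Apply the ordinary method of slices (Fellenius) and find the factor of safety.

FS = 1.89

Ordinary method of slices: FS = Σ[c'·Δl_i + (W_i cosα_i − u_i·Δl_i)·tanφ'] / Σ W_i sinα_i, with Δl_i = b_i / cosα_i.
Slice 1: Δl = 2.4/cos0.2° = 2.400 m; N'_1 = 41·cos0.2° − 9·2.400 = 19.4; c'Δl = 36.48; W sinα = 0.1
Slice 2: Δl = 2.6/cos13.6° = 2.675 m; N'_2 = 119·cos13.6° − 14·2.675 = 78.2; c'Δl = 40.66; W sinα = 28.0
Slice 3: Δl = 2.7/cos28.8° = 3.081 m; N'_3 = 164·cos28.8° − 3·3.081 = 134.5; c'Δl = 46.83; W sinα = 79.0
Slice 4: Δl = 2.5/cos46.2° = 3.612 m; N'_4 = 67·cos46.2° − 3·3.612 = 35.5; c'Δl = 54.90; W sinα = 48.4
Σc'Δl = 178.9 kN/m; ΣN' = 267.6 kN/m; ΣW sinα = 155.5 kN/m
Resisting = 178.9 + 267.6·tan23.3° = 178.9 + 115.3 = 294.1 kN/m
FS = 294.1 / 155.5 = 1.892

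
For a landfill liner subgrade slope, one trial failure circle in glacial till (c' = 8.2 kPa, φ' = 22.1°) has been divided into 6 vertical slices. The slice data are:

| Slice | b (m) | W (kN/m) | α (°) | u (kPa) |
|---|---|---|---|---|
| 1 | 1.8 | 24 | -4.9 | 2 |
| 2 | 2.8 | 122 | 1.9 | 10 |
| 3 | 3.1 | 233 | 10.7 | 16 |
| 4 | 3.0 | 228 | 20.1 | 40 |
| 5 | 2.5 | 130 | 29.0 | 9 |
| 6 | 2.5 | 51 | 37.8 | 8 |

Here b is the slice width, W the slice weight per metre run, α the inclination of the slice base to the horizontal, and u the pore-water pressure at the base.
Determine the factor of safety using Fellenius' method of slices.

Ordinary method of slices: FS = Σ[c'·Δl_i + (W_i cosα_i − u_i·Δl_i)·tanφ'] / Σ W_i sinα_i, with Δl_i = b_i / cosα_i.
Slice 1: Δl = 1.8/cos(-4.9°) = 1.807 m; N'_1 = 24·cos(-4.9°) − 2·1.807 = 20.3; c'Δl = 14.81; W sinα = -2.1
Slice 2: Δl = 2.8/cos1.9° = 2.802 m; N'_2 = 122·cos1.9° − 10·2.802 = 93.9; c'Δl = 22.97; W sinα = 4.0
Slice 3: Δl = 3.1/cos10.7° = 3.155 m; N'_3 = 233·cos10.7° − 16·3.155 = 178.5; c'Δl = 25.87; W sinα = 43.3
Slice 4: Δl = 3.0/cos20.1° = 3.195 m; N'_4 = 228·cos20.1° − 40·3.195 = 86.3; c'Δl = 26.20; W sinα = 78.4
Slice 5: Δl = 2.5/cos29.0° = 2.858 m; N'_5 = 130·cos29.0° − 9·2.858 = 88.0; c'Δl = 23.44; W sinα = 63.0
Slice 6: Δl = 2.5/cos37.8° = 3.164 m; N'_6 = 51·cos37.8° − 8·3.164 = 15.0; c'Δl = 25.94; W sinα = 31.3
Σc'Δl = 139.2 kN/m; ΣN' = 482.0 kN/m; ΣW sinα = 217.9 kN/m
Resisting = 139.2 + 482.0·tan22.1° = 139.2 + 195.7 = 334.9 kN/m
FS = 334.9 / 217.9 = 1.537

FS = 1.54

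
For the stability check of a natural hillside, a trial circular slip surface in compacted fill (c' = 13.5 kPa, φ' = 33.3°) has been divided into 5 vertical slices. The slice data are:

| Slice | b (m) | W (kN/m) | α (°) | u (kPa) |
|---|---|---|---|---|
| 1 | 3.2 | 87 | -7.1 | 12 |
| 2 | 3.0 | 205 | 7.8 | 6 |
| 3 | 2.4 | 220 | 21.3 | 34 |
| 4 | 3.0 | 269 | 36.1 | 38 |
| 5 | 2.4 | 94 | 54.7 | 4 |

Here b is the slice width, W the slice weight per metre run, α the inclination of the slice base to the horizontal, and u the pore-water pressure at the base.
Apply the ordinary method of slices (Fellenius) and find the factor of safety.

Ordinary method of slices: FS = Σ[c'·Δl_i + (W_i cosα_i − u_i·Δl_i)·tanφ'] / Σ W_i sinα_i, with Δl_i = b_i / cosα_i.
Slice 1: Δl = 3.2/cos(-7.1°) = 3.225 m; N'_1 = 87·cos(-7.1°) − 12·3.225 = 47.6; c'Δl = 43.53; W sinα = -10.8
Slice 2: Δl = 3.0/cos7.8° = 3.028 m; N'_2 = 205·cos7.8° − 6·3.028 = 184.9; c'Δl = 40.88; W sinα = 27.8
Slice 3: Δl = 2.4/cos21.3° = 2.576 m; N'_3 = 220·cos21.3° − 34·2.576 = 117.4; c'Δl = 34.78; W sinα = 79.9
Slice 4: Δl = 3.0/cos36.1° = 3.713 m; N'_4 = 269·cos36.1° − 38·3.713 = 76.3; c'Δl = 50.12; W sinα = 158.5
Slice 5: Δl = 2.4/cos54.7° = 4.153 m; N'_5 = 94·cos54.7° − 4·4.153 = 37.7; c'Δl = 56.07; W sinα = 76.7
Σc'Δl = 225.4 kN/m; ΣN' = 463.9 kN/m; ΣW sinα = 332.2 kN/m
Resisting = 225.4 + 463.9·tan33.3° = 225.4 + 304.7 = 530.1 kN/m
FS = 530.1 / 332.2 = 1.596

FS = 1.60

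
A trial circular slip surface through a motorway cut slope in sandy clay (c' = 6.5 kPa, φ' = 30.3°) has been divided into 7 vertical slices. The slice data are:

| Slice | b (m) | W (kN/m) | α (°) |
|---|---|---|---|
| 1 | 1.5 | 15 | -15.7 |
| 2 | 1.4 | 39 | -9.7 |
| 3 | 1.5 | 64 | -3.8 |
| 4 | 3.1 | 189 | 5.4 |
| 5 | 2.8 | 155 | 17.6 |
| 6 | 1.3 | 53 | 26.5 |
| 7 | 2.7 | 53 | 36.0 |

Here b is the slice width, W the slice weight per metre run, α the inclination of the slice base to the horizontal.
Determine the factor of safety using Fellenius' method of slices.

Ordinary method of slices: FS = Σ[c'·Δl_i + (W_i cosα_i)·tanφ'] / Σ W_i sinα_i, with Δl_i = b_i / cosα_i.
Slice 1: Δl = 1.5/cos(-15.7°) = 1.558 m; N'_1 = 15·cos(-15.7°) = 14.4; c'Δl = 10.13; W sinα = -4.1
Slice 2: Δl = 1.4/cos(-9.7°) = 1.420 m; N'_2 = 39·cos(-9.7°) = 38.4; c'Δl = 9.23; W sinα = -6.6
Slice 3: Δl = 1.5/cos(-3.8°) = 1.503 m; N'_3 = 64·cos(-3.8°) = 63.9; c'Δl = 9.77; W sinα = -4.2
Slice 4: Δl = 3.1/cos5.4° = 3.114 m; N'_4 = 189·cos5.4° = 188.2; c'Δl = 20.24; W sinα = 17.8
Slice 5: Δl = 2.8/cos17.6° = 2.938 m; N'_5 = 155·cos17.6° = 147.7; c'Δl = 19.09; W sinα = 46.9
Slice 6: Δl = 1.3/cos26.5° = 1.453 m; N'_6 = 53·cos26.5° = 47.4; c'Δl = 9.44; W sinα = 23.6
Slice 7: Δl = 2.7/cos36.0° = 3.337 m; N'_7 = 53·cos36.0° = 42.9; c'Δl = 21.69; W sinα = 31.2
Σc'Δl = 99.6 kN/m; ΣN' = 543.0 kN/m; ΣW sinα = 104.6 kN/m
Resisting = 99.6 + 543.0·tan30.3° = 99.6 + 317.3 = 416.9 kN/m
FS = 416.9 / 104.6 = 3.986

FS = 3.99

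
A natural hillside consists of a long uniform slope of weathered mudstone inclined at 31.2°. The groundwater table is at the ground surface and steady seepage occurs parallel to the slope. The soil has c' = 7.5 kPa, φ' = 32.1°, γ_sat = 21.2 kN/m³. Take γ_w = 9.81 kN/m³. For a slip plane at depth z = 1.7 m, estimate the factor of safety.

FS = 1.03

With seepage parallel to the slope and the water table at the surface, the effective normal stress on the slip plane uses the buoyant unit weight γ' = γ_sat − γ_w while the driving shear stress uses γ_sat:
FS = [c' + γ' z cos²β tanφ'] / [γ_sat z sinβ cosβ]
γ' = 21.2 − 9.81 = 11.39 kN/m³
Numerator = 7.5 + 11.39·1.7·cos²31.2°·tan32.1° = 7.5 + 11.39·1.7·0.7316·0.6273 = 16.387 kPa
Denominator = 21.2·1.7·sin31.2°·cos31.2° = 21.2·1.7·0.5180·0.8554 = 15.969 kPa
FS = 16.387 / 15.969 = 1.026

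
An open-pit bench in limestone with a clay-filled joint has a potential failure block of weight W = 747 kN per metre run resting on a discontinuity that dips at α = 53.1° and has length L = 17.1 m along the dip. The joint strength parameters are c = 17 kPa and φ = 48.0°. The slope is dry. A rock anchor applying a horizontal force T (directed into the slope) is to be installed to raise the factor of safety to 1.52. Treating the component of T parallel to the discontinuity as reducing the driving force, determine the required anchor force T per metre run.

Resolving forces along and normal to the sliding plane, with the horizontal anchor force T adding T·sinα to the effective normal force and T·cosα acting up the plane against the driving force:
FS = [cL + (W cosα + T sinα) tanφ] / [W sinα − T cosα]
Without the anchor: N' = 448.5 kN/m, driving T_d = 597.4 kN/m, resisting R = 17·17.1 + 448.5·tan48.0° = 788.8 kN/m, FS = 1.32.
Setting FS = 1.52 and solving for T:
1.52·(597.4 − T cos53.1°) = 788.8 + T sin53.1°·tan48.0°
T·(sin53.1°·tan48.0° + 1.52·cos53.1°) = 1.52·597.4 − 788.8
T·(0.7997·1.1106 + 1.52·0.6004) = 908.0 − 788.8 = 119.2
T·1.8008 = 119.2
T = 66.2 kN/m

T = 66 kN/m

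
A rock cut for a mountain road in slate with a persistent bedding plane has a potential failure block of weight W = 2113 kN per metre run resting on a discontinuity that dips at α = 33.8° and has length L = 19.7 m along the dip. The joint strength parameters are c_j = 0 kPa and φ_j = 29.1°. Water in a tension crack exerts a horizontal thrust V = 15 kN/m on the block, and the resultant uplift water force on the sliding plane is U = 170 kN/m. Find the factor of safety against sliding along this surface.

FS = 0.74

Resolving the block weight along and normal to the plane and applying the Mohr–Coulomb strength on the joint:
N' = W cosα − U − V sinα = 2113·cos33.8° − 170 − 15·sin33.8° = 1577.5 kN/m
Driving force T = W sinα + V cosα = 2113·sin33.8° + 15·cos33.8° = 1187.9 kN/m
Resisting force R = c_j·L + N'·tanφ_j = 0·19.7 + 1577.5·tan29.1° = 0.0 + 878.0 = 878.0 kN/m
FS = R / T = 878.0 / 1187.9 = 0.739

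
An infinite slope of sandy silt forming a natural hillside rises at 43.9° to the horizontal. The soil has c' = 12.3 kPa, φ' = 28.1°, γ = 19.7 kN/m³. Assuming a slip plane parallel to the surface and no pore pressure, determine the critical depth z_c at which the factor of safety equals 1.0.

z_c = 2.81 m

Setting FS = 1.00 in FS = [c' + γz cos²β tanφ'] / [γz sinβ cosβ] and solving for z:
z = c' / [γ cosβ (FS·sinβ − cosβ·tanφ')]
  = 12.3 / [19.7·cos43.9°·(1.00·sin43.9° − cos43.9°·tan28.1°)]
  = 12.3 / [19.7·0.7206·(1.00·0.6934 − 0.7206·0.5340)]
  = 12.3 / 4.3814 = 2.807 m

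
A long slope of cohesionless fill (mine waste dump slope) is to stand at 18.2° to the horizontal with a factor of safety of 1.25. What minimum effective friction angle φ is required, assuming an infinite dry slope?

FS = tanφ/tanβ ⇒ tanφ = FS · tanβ = 1.25 · tan18.2° = 0.4110
φ = arctan(0.4110) = 22.34°

φ = 22.3°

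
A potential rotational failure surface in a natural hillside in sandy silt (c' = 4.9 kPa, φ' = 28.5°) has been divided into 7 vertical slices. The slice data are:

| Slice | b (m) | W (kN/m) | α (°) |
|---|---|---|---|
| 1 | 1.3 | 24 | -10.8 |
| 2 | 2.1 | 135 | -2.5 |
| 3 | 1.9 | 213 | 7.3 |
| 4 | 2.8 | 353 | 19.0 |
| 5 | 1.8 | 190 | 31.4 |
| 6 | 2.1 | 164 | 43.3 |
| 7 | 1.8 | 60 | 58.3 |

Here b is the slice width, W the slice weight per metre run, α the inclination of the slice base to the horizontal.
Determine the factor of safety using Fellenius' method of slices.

FS = 1.61

Ordinary method of slices: FS = Σ[c'·Δl_i + (W_i cosα_i)·tanφ'] / Σ W_i sinα_i, with Δl_i = b_i / cosα_i.
Slice 1: Δl = 1.3/cos(-10.8°) = 1.323 m; N'_1 = 24·cos(-10.8°) = 23.6; c'Δl = 6.48; W sinα = -4.5
Slice 2: Δl = 2.1/cos(-2.5°) = 2.102 m; N'_2 = 135·cos(-2.5°) = 134.9; c'Δl = 10.30; W sinα = -5.9
Slice 3: Δl = 1.9/cos7.3° = 1.916 m; N'_3 = 213·cos7.3° = 211.3; c'Δl = 9.39; W sinα = 27.1
Slice 4: Δl = 2.8/cos19.0° = 2.961 m; N'_4 = 353·cos19.0° = 333.8; c'Δl = 14.51; W sinα = 114.9
Slice 5: Δl = 1.8/cos31.4° = 2.109 m; N'_5 = 190·cos31.4° = 162.2; c'Δl = 10.33; W sinα = 99.0
Slice 6: Δl = 2.1/cos43.3° = 2.886 m; N'_6 = 164·cos43.3° = 119.4; c'Δl = 14.14; W sinα = 112.5
Slice 7: Δl = 1.8/cos58.3° = 3.425 m; N'_7 = 60·cos58.3° = 31.5; c'Δl = 16.78; W sinα = 51.0
Σc'Δl = 81.9 kN/m; ΣN' = 1016.5 kN/m; ΣW sinα = 394.1 kN/m
Resisting = 81.9 + 1016.5·tan28.5° = 81.9 + 551.9 = 633.9 kN/m
FS = 633.9 / 394.1 = 1.608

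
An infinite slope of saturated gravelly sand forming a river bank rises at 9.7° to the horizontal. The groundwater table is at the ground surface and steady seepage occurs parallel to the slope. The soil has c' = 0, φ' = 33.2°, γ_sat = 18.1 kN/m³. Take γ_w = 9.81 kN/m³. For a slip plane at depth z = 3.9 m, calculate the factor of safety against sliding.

With seepage parallel to the slope and the water table at the surface, the effective normal stress on the slip plane uses the buoyant unit weight γ' = γ_sat − γ_w while the driving shear stress uses γ_sat:
FS = [c' + γ' z cos²β tanφ'] / [γ_sat z sinβ cosβ]
(For c' = 0 this reduces to FS = (γ'/γ_sat)·tanφ'/tanβ.)
γ' = 18.1 − 9.81 = 8.29 kN/m³
Numerator = 0.0 + 8.29·3.9·cos²9.7°·tan33.2° = 0.0 + 8.29·3.9·0.9716·0.6544 = 20.556 kPa
Denominator = 18.1·3.9·sin9.7°·cos9.7° = 18.1·3.9·0.1685·0.9857 = 11.724 kPa
FS = 20.556 / 11.724 = 1.753

FS = 1.75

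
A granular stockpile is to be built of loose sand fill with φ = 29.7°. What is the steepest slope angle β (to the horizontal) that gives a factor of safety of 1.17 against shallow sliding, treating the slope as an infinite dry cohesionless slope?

For an infinite dry cohesionless slope FS = tanφ/tanβ, so tanβ = tanφ / FS.
tanβ = tan29.7° / 1.17 = 0.5704 / 1.17 = 0.4875
β = arctan(0.4875) = 25.99°

β = 26.0°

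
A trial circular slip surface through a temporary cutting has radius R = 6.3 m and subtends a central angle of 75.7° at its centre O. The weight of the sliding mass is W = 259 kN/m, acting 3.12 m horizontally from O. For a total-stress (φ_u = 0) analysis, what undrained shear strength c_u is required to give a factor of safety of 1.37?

FS = c_u·L_a·R / (W·d), so c_u = FS·W·d / (L_a·R).
Arc length L_a = R·θ = 6.3·(75.7°·π/180) = 6.3·1.3212 = 8.32 m
c_u = 1.37·259·3.12 / (8.32·6.3) = 1107.1 / 52.44 = 21.11 kPa

c_u = 21.1 kPa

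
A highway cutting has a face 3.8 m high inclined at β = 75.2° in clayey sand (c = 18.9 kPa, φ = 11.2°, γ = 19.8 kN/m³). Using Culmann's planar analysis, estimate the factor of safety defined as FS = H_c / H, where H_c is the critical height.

H_c = (4c/γ) · sinβ cosφ / [1 − cos(β − φ)]
    = (4·18.9/19.8) · sin75.2°·cos11.2° / [1 − cos64.0°]
    = 3.818 · 0.9484 / 0.5616 = 6.45 m
FS = H_c / H = 6.45 / 3.8 = 1.697

FS = 1.70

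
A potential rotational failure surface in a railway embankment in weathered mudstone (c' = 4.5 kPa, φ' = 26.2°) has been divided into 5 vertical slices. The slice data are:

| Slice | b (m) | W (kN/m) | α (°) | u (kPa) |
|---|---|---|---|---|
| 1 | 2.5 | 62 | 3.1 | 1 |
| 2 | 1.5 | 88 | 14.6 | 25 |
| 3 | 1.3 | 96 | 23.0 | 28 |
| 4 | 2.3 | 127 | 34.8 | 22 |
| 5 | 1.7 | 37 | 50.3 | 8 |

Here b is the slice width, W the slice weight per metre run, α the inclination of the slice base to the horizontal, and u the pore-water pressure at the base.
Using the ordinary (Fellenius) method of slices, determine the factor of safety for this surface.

Ordinary method of slices: FS = Σ[c'·Δl_i + (W_i cosα_i − u_i·Δl_i)·tanφ'] / Σ W_i sinα_i, with Δl_i = b_i / cosα_i.
Slice 1: Δl = 2.5/cos3.1° = 2.504 m; N'_1 = 62·cos3.1° − 1·2.504 = 59.4; c'Δl = 11.27; W sinα = 3.4
Slice 2: Δl = 1.5/cos14.6° = 1.550 m; N'_2 = 88·cos14.6° − 25·1.550 = 46.4; c'Δl = 6.98; W sinα = 22.2
Slice 3: Δl = 1.3/cos23.0° = 1.412 m; N'_3 = 96·cos23.0° − 28·1.412 = 48.8; c'Δl = 6.36; W sinα = 37.5
Slice 4: Δl = 2.3/cos34.8° = 2.801 m; N'_4 = 127·cos34.8° − 22·2.801 = 42.7; c'Δl = 12.60; W sinα = 72.5
Slice 5: Δl = 1.7/cos50.3° = 2.661 m; N'_5 = 37·cos50.3° − 8·2.661 = 2.3; c'Δl = 11.98; W sinα = 28.5
Σc'Δl = 49.2 kN/m; ΣN' = 199.6 kN/m; ΣW sinα = 164.0 kN/m
Resisting = 49.2 + 199.6·tan26.2° = 49.2 + 98.2 = 147.4 kN/m
FS = 147.4 / 164.0 = 0.899

FS = 0.90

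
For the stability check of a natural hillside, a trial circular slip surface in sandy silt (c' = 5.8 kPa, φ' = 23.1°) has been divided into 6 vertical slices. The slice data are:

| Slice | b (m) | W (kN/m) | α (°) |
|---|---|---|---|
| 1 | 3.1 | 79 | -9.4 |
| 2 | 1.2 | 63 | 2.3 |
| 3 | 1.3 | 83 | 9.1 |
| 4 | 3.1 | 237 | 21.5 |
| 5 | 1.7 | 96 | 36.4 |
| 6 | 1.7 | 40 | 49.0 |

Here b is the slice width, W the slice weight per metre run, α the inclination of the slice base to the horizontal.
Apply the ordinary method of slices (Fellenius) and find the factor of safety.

Ordinary method of slices: FS = Σ[c'·Δl_i + (W_i cosα_i)·tanφ'] / Σ W_i sinα_i, with Δl_i = b_i / cosα_i.
Slice 1: Δl = 3.1/cos(-9.4°) = 3.142 m; N'_1 = 79·cos(-9.4°) = 77.9; c'Δl = 18.22; W sinα = -12.9
Slice 2: Δl = 1.2/cos2.3° = 1.201 m; N'_2 = 63·cos2.3° = 62.9; c'Δl = 6.97; W sinα = 2.5
Slice 3: Δl = 1.3/cos9.1° = 1.317 m; N'_3 = 83·cos9.1° = 82.0; c'Δl = 7.64; W sinα = 13.1
Slice 4: Δl = 3.1/cos21.5° = 3.332 m; N'_4 = 237·cos21.5° = 220.5; c'Δl = 19.32; W sinα = 86.9
Slice 5: Δl = 1.7/cos36.4° = 2.112 m; N'_5 = 96·cos36.4° = 77.3; c'Δl = 12.25; W sinα = 57.0
Slice 6: Δl = 1.7/cos49.0° = 2.591 m; N'_6 = 40·cos49.0° = 26.2; c'Δl = 15.03; W sinα = 30.2
Σc'Δl = 79.4 kN/m; ΣN' = 546.9 kN/m; ΣW sinα = 176.8 kN/m
Resisting = 79.4 + 546.9·tan23.1° = 79.4 + 233.3 = 312.7 kN/m
FS = 312.7 / 176.8 = 1.769

FS = 1.77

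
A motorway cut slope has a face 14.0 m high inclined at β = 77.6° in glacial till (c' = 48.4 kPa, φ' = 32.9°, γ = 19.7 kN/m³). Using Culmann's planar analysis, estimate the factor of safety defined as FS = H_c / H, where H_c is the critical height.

FS = 1.99

H_c = (4c'/γ) · sinβ cosφ' / [1 − cos(β − φ')]
    = (4·48.4/19.7) · sin77.6°·cos32.9° / [1 − cos44.7°]
    = 9.827 · 0.8200 / 0.2892 = 27.87 m
FS = H_c / H = 27.87 / 14.0 = 1.990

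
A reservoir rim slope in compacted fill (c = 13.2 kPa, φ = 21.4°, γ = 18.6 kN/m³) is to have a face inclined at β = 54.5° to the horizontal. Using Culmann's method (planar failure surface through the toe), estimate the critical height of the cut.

H_c = 13.26 m

Culmann's analysis gives the critical failure plane at α_cr = (β + φ)/2 = (54.5 + 21.4)/2 = 38.0°, and the critical height
H_c = (4c/γ) · sinβ cosφ / [1 − cos(β − φ)]
    = (4·13.2/18.6) · sin54.5°·cos21.4° / [1 − cos(33.1°)]
    = 2.839 · 0.8141·0.9311 / [1 − 0.8377]
    = 2.839 · 0.7580 / 0.1623
    = 13.26 m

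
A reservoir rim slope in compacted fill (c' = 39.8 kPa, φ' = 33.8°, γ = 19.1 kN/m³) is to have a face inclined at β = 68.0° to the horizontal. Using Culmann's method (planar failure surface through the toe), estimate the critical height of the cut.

H_c = 37.14 m

Culmann's analysis gives the critical failure plane at α_cr = (β + φ')/2 = (68.0 + 33.8)/2 = 50.9°, and the critical height
H_c = (4c'/γ) · sinβ cosφ' / [1 − cos(β − φ')]
    = (4·39.8/19.1) · sin68.0°·cos33.8° / [1 − cos(34.2°)]
    = 8.335 · 0.9272·0.8310 / [1 − 0.8271]
    = 8.335 · 0.7705 / 0.1729
    = 37.14 m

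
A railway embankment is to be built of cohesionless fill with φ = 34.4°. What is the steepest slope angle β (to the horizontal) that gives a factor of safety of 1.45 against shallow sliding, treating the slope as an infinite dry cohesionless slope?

β = 25.3°

For an infinite dry cohesionless slope FS = tanφ/tanβ, so tanβ = tanφ / FS.
tanβ = tan34.4° / 1.45 = 0.6847 / 1.45 = 0.4722
β = arctan(0.4722) = 25.28°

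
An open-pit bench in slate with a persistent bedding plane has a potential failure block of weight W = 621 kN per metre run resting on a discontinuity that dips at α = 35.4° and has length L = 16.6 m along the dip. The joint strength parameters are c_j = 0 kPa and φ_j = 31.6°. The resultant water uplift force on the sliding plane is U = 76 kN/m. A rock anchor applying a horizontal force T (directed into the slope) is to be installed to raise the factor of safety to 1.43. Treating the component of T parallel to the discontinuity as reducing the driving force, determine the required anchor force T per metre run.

T = 164 kN/m

Resolving forces along and normal to the sliding plane, with the horizontal anchor force T adding T·sinα to the effective normal force and T·cosα acting up the plane against the driving force:
FS = [c_jL + (W cosα − U + T sinα) tanφ_j] / [W sinα − T cosα]
Without the anchor: N' = 430.2 kN/m, driving T_d = 359.7 kN/m, resisting R = 0·16.6 + 430.2·tan31.6° = 264.7 kN/m, FS = 0.74.
Setting FS = 1.43 and solving for T:
1.43·(359.7 − T cos35.4°) = 264.7 + T sin35.4°·tan31.6°
T·(sin35.4°·tan31.6° + 1.43·cos35.4°) = 1.43·359.7 − 264.7
T·(0.5793·0.6152 + 1.43·0.8151) = 514.4 − 264.7 = 249.8
T·1.5220 = 249.8
T = 164.1 kN/m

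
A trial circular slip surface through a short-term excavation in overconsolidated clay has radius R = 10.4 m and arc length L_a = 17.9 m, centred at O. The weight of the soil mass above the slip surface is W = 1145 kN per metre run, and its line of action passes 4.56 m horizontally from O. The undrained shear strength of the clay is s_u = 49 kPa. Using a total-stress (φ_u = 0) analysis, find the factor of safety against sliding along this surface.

Taking moments about the centre O, the resisting moment is provided by the undrained shear strength acting along the arc:
M_R = s_u·L_a·R = 49·17.90·10.4 = 9121.8 kN·m/m
M_D = W·d = 1145·4.56 = 5221.2 kN·m/m
FS = M_R / M_D = 9121.8 / 5221.2 = 1.747

FS = 1.75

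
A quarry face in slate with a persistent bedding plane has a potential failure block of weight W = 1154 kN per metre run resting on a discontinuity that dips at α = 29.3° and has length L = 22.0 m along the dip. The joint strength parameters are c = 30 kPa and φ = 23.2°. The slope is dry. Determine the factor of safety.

FS = 1.93

Resolving the block weight along and normal to the plane and applying the Mohr–Coulomb strength on the joint:
N' = W cosα = 1154·cos29.3° = 1006.4 kN/m
Driving force T = W sinα = 1154·sin29.3° = 564.7 kN/m
Resisting force R = c·L + N'·tanφ = 30·22.0 + 1006.4·tan23.2° = 660.0 + 431.3 = 1091.3 kN/m
FS = R / T = 1091.3 / 564.7 = 1.932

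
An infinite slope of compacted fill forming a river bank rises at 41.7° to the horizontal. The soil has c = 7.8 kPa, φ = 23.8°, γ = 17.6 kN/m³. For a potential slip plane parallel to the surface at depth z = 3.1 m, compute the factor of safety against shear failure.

FS = 0.78

For an infinite slope with a slip plane parallel to the surface (no pore pressure): FS = [c + γz cos²β tanφ] / [γz sinβ cosβ].
γz = 17.6·3.1 = 54.56 kN/m²
Numerator = 7.8 + 54.56·cos²41.7°·tan23.8° = 7.8 + 54.56·0.5575·0.4411 = 21.215 kPa
Denominator = 54.56·sin41.7°·cos41.7° = 54.56·0.6652·0.7466 = 27.099 kPa
FS = 21.215 / 27.099 = 0.783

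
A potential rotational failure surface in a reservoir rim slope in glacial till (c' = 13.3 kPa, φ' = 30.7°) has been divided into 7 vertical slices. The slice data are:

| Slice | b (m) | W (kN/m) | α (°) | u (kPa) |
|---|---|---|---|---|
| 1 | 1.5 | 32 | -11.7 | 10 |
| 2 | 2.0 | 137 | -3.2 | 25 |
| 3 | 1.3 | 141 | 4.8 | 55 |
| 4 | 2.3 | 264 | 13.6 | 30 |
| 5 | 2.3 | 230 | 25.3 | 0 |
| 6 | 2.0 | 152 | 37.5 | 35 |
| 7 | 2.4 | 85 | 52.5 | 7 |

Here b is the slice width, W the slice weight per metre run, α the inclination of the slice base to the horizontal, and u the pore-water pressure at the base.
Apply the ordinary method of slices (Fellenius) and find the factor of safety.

Ordinary method of slices: FS = Σ[c'·Δl_i + (W_i cosα_i − u_i·Δl_i)·tanφ'] / Σ W_i sinα_i, with Δl_i = b_i / cosα_i.
Slice 1: Δl = 1.5/cos(-11.7°) = 1.532 m; N'_1 = 32·cos(-11.7°) − 10·1.532 = 16.0; c'Δl = 20.37; W sinα = -6.5
Slice 2: Δl = 2.0/cos(-3.2°) = 2.003 m; N'_2 = 137·cos(-3.2°) − 25·2.003 = 86.7; c'Δl = 26.64; W sinα = -7.6
Slice 3: Δl = 1.3/cos4.8° = 1.305 m; N'_3 = 141·cos4.8° − 55·1.305 = 68.8; c'Δl = 17.35; W sinα = 11.8
Slice 4: Δl = 2.3/cos13.6° = 2.366 m; N'_4 = 264·cos13.6° − 30·2.366 = 185.6; c'Δl = 31.47; W sinα = 62.1
Slice 5: Δl = 2.3/cos25.3° = 2.544 m; N'_5 = 230·cos25.3° − 0·2.544 = 207.9; c'Δl = 33.84; W sinα = 98.3
Slice 6: Δl = 2.0/cos37.5° = 2.521 m; N'_6 = 152·cos37.5° − 35·2.521 = 32.4; c'Δl = 33.53; W sinα = 92.5
Slice 7: Δl = 2.4/cos52.5° = 3.942 m; N'_7 = 85·cos52.5° − 7·3.942 = 24.1; c'Δl = 52.43; W sinα = 67.4
Σc'Δl = 215.6 kN/m; ΣN' = 621.5 kN/m; ΣW sinα = 318.0 kN/m
Resisting = 215.6 + 621.5·tan30.7° = 215.6 + 369.0 = 584.7 kN/m
FS = 584.7 / 318.0 = 1.839

FS = 1.84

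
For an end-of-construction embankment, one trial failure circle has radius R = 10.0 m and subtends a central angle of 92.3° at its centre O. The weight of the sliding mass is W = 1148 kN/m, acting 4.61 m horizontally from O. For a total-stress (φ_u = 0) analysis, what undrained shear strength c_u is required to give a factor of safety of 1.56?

c_u = 51.2 kPa

FS = c_u·L_a·R / (W·d), so c_u = FS·W·d / (L_a·R).
Arc length L_a = R·θ = 10.0·(92.3°·π/180) = 10.0·1.6109 = 16.11 m
c_u = 1.56·1148·4.61 / (16.11·10.0) = 8256.0 / 161.09 = 51.25 kPa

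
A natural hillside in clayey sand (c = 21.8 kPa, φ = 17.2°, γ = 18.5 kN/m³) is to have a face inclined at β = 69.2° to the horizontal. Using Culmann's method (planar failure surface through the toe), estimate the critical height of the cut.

H_c = 10.95 m

Culmann's analysis gives the critical failure plane at α_cr = (β + φ)/2 = (69.2 + 17.2)/2 = 43.2°, and the critical height
H_c = (4c/γ) · sinβ cosφ / [1 − cos(β − φ)]
    = (4·21.8/18.5) · sin69.2°·cos17.2° / [1 − cos(52.0°)]
    = 4.714 · 0.9348·0.9553 / [1 − 0.6157]
    = 4.714 · 0.8930 / 0.3843
    = 10.95 m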